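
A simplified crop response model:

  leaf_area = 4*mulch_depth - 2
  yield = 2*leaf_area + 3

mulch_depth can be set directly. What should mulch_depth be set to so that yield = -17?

Substituting into the yield equation gives yield = 8*mulch_depth - 1.
Solve 8*mulch_depth - 1 = -17: mulch_depth = (-17 + 1) / 8 = -2.

mulch_depth = -2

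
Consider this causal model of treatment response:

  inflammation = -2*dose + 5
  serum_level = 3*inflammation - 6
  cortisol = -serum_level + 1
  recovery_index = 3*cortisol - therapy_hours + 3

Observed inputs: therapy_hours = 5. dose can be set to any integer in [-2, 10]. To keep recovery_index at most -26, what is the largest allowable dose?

Substituting into the serum_level equation gives serum_level = -6*dose + 9.
So cortisol = 6*dose - 8.
recovery_index becomes 18*dose - 26.
Require 18*dose - 26 ≤ -26, so dose ≤ 0.
The largest integer in [-2, 10] satisfying this is 0.

dose = 0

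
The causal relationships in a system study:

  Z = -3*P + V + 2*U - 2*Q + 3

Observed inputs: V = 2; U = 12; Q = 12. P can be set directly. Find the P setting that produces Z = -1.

Substituting into the Z equation gives Z = -3*P + 5.
Solve -3*P + 5 = -1: P = (-1 - 5) / -3 = 2.

P = 2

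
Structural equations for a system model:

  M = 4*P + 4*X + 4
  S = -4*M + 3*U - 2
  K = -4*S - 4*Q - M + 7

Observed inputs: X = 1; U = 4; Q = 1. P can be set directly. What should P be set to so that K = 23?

P = -1

Substituting into the M equation gives M = 4*P + 8.
Substituting into the S equation gives S = -16*P - 22.
Substituting into the K equation gives K = 60*P + 83.
Solve 60*P + 83 = 23: P = (23 - 83) / 60 = -1.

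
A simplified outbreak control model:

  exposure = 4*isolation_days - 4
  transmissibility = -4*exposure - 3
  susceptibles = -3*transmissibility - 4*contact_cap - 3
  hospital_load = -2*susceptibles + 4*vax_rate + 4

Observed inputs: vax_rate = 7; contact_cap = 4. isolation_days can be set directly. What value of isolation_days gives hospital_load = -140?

Substituting into the transmissibility equation gives transmissibility = -16*isolation_days + 13.
Substituting into the susceptibles equation gives susceptibles = 48*isolation_days - 58.
Substituting into the hospital_load equation gives hospital_load = -96*isolation_days + 148.
Solve -96*isolation_days + 148 = -140: isolation_days = (-140 - 148) / -96 = 3.

isolation_days = 3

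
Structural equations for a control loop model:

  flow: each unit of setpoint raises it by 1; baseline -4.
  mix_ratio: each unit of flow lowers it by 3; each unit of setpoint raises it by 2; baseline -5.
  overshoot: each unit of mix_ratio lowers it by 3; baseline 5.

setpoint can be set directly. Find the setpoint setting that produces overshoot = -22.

Substituting into the mix_ratio equation gives mix_ratio = -setpoint + 7.
Substituting into the overshoot equation gives overshoot = 3*setpoint - 16.
Solve 3*setpoint - 16 = -22: setpoint = (-22 + 16) / 3 = -2.

setpoint = -2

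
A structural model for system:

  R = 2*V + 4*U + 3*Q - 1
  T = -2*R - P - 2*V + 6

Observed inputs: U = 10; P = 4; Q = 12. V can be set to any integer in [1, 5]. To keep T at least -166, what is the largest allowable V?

V = 3

Substituting into the R equation gives R = 2*V + 75.
Substituting into the T equation gives T = -6*V - 148.
Require -6*V - 148 ≥ -166, so V ≤ 3.
The largest integer in [1, 5] satisfying this is 3.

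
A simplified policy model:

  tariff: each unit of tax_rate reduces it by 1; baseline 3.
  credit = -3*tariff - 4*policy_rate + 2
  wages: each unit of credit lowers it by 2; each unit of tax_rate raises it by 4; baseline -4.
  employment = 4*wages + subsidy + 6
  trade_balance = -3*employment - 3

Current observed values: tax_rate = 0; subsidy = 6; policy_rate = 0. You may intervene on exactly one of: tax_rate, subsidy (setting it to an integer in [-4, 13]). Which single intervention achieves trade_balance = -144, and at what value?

Intervening on tax_rate: trade_balance = 24*tax_rate - 159. Reaching -144 requires tax_rate = 5/8, not an integer.
Intervening on subsidy: with other inputs at their observed values, trade_balance = -3*subsidy - 141. Solving for -144 gives subsidy = 1, within [-4, 13].

set subsidy = 1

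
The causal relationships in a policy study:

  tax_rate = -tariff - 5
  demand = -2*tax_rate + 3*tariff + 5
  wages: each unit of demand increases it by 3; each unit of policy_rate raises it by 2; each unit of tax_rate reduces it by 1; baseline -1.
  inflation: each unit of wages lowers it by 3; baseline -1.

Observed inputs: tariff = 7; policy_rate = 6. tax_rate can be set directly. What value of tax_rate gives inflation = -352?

tax_rate = -4

Intervening on tax_rate fixes its value directly, overriding its dependence on tariff.
Substituting into the demand equation gives demand = -2*tax_rate + 26.
Substituting into the wages equation gives wages = -7*tax_rate + 89.
inflation becomes 21*tax_rate - 268.
Solve 21*tax_rate - 268 = -352: tax_rate = (-352 + 268) / 21 = -4.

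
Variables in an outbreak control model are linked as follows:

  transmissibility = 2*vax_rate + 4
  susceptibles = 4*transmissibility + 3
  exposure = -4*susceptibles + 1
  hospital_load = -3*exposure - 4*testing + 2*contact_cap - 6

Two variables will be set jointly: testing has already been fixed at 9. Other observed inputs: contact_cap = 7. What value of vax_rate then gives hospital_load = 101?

With testing held at 9:
Substituting into the susceptibles equation gives susceptibles = 8*vax_rate + 19.
Substituting into the exposure equation gives exposure = -32*vax_rate - 75.
Substituting into the hospital_load equation gives hospital_load = 96*vax_rate + 197.
Solve 96*vax_rate + 197 = 101: vax_rate = (101 - 197) / 96 = -1.

vax_rate = -1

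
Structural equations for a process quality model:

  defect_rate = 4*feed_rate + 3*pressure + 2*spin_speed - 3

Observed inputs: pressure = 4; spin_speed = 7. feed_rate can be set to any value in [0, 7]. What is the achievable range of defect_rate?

23 to 51

Substituting into the defect_rate equation gives defect_rate = 4*feed_rate + 23.
Linear in feed_rate, so extremes are at the endpoints: feed_rate = 0 gives defect_rate = 23; feed_rate = 7 gives defect_rate = 51.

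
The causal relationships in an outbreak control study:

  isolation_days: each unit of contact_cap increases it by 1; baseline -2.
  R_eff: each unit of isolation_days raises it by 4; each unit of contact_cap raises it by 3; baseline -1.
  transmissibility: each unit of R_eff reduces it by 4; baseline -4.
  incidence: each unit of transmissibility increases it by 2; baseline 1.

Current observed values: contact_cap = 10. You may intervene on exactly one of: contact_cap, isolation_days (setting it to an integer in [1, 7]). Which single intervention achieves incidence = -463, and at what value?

Intervening on contact_cap: incidence = -56*contact_cap + 65. Reaching -463 requires contact_cap = 66/7, not an integer.
Intervening on isolation_days: with other inputs at their observed values, incidence = -32*isolation_days - 239. Solving for -463 gives isolation_days = 7, within [1, 7].

set isolation_days = 7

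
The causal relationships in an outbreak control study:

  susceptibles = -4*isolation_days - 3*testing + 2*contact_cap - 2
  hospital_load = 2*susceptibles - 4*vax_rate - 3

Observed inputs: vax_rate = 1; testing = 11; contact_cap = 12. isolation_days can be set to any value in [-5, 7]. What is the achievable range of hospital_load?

-85 to 11

Substituting into the susceptibles equation gives susceptibles = -4*isolation_days - 11.
Substituting into the hospital_load equation gives hospital_load = -8*isolation_days - 29.
Linear in isolation_days, so extremes are at the endpoints: isolation_days = -5 gives hospital_load = 11; isolation_days = 7 gives hospital_load = -85.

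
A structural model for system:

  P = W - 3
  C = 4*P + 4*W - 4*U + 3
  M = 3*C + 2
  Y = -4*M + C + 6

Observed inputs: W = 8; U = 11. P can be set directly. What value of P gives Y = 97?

P = 0

Intervening on P fixes its value directly, overriding its dependence on W.
Substituting into the C equation gives C = 4*P - 9.
Substituting into the M equation gives M = 12*P - 25.
Substituting into the Y equation gives Y = -44*P + 97.
Solve -44*P + 97 = 97: P = (97 - 97) / -44 = 0.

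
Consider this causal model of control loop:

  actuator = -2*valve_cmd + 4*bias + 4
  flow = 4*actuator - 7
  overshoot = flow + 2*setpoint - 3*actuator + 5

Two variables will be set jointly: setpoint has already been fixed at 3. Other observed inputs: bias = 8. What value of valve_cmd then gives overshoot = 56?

With setpoint held at 3:
Substituting into the actuator equation gives actuator = -2*valve_cmd + 36.
This gives flow = -8*valve_cmd + 137.
overshoot becomes -2*valve_cmd + 40.
Solve -2*valve_cmd + 40 = 56: valve_cmd = (56 - 40) / -2 = -8.

valve_cmd = -8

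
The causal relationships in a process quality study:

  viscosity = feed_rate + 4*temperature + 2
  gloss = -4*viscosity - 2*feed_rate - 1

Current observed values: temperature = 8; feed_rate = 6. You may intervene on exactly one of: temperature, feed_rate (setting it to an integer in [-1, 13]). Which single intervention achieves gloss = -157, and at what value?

set temperature = 7

Intervening on temperature: with other inputs at their observed values, gloss = -16*temperature - 45. Solving for -157 gives temperature = 7, within [-1, 13].
Intervening on feed_rate: gloss = -6*feed_rate - 137. Reaching -157 requires feed_rate = 10/3, not an integer.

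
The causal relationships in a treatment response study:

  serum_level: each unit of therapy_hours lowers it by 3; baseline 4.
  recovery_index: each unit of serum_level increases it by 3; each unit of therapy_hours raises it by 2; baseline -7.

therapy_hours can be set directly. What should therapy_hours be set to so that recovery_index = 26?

therapy_hours = -3

Substituting into the recovery_index equation gives recovery_index = -7*therapy_hours + 5.
Solve -7*therapy_hours + 5 = 26: therapy_hours = (26 - 5) / -7 = -3.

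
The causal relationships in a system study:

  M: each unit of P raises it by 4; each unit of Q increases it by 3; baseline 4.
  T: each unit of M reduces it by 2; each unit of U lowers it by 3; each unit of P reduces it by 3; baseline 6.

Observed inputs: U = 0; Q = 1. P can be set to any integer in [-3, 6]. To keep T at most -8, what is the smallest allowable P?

Substituting into the M equation gives M = 4*P + 7.
This gives T = -11*P - 8.
Require -11*P - 8 ≤ -8, so P ≥ 0.
The smallest integer in [-3, 6] satisfying this is 0.

P = 0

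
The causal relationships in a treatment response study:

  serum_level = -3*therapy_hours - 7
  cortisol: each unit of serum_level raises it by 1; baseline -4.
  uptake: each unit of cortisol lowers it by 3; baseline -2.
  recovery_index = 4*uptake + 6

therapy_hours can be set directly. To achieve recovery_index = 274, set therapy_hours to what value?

Substituting into the cortisol equation gives cortisol = -3*therapy_hours - 11.
uptake becomes 9*therapy_hours + 31.
Substituting into the recovery_index equation gives recovery_index = 36*therapy_hours + 130.
Solve 36*therapy_hours + 130 = 274: therapy_hours = (274 - 130) / 36 = 4.

therapy_hours = 4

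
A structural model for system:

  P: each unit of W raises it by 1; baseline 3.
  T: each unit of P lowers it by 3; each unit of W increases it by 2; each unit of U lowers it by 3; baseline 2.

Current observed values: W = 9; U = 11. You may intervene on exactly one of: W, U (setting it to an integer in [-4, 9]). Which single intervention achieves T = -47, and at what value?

set W = 7

Intervening on W: with other inputs at their observed values, T = -W - 40. Solving for -47 gives W = 7, within [-4, 9].
Intervening on U: T = -3*U - 16. Reaching -47 requires U = 31/3, not an integer.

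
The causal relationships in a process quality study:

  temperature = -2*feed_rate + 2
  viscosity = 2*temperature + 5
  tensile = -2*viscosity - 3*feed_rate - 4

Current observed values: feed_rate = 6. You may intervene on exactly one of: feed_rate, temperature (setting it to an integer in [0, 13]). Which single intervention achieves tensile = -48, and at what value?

set temperature = 4

Intervening on feed_rate: tensile = 5*feed_rate - 22. Reaching -48 requires feed_rate = -26/5, not an integer.
Intervening on temperature: with other inputs at their observed values, tensile = -4*temperature - 32. Solving for -48 gives temperature = 4, within [0, 13].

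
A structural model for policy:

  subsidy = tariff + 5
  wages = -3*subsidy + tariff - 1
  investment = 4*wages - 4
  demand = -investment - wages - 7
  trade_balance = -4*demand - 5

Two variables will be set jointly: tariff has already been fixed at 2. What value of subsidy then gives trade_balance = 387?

subsidy = -6

With tariff held at 2:
Intervening on subsidy fixes its value directly, overriding its dependence on tariff.
Substituting into the wages equation gives wages = -3*subsidy + 1.
Substituting into the investment equation gives investment = -12*subsidy.
This gives demand = 15*subsidy - 8.
Substituting into the trade_balance equation gives trade_balance = -60*subsidy + 27.
Solve -60*subsidy + 27 = 387: subsidy = (387 - 27) / -60 = -6.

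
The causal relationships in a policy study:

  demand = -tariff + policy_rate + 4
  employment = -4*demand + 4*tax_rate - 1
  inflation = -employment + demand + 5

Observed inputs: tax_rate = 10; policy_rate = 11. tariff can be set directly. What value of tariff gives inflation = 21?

tariff = 4

Substituting into the demand equation gives demand = -tariff + 15.
employment becomes 4*tariff - 21.
So inflation = -5*tariff + 41.
Solve -5*tariff + 41 = 21: tariff = (21 - 41) / -5 = 4.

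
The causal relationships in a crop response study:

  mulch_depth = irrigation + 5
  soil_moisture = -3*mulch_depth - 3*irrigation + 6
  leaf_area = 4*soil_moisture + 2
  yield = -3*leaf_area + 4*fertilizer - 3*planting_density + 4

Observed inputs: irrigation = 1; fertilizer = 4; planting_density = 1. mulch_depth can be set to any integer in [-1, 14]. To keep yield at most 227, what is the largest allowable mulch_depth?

Intervening on mulch_depth fixes its value directly, overriding its dependence on irrigation.
Substituting into the soil_moisture equation gives soil_moisture = -3*mulch_depth + 3.
Substituting into the leaf_area equation gives leaf_area = -12*mulch_depth + 14.
Substituting into the yield equation gives yield = 36*mulch_depth - 25.
Require 36*mulch_depth - 25 ≤ 227, so mulch_depth ≤ 7.
The largest integer in [-1, 14] satisfying this is 7.

mulch_depth = 7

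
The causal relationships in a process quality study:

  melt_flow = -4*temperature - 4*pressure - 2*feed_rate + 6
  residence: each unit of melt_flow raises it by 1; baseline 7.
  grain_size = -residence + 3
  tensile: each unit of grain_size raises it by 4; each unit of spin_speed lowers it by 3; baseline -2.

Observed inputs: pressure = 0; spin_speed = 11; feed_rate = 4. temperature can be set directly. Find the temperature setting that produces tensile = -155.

temperature = -7

Substituting into the melt_flow equation gives melt_flow = -4*temperature - 2.
Substituting into the residence equation gives residence = -4*temperature + 5.
So grain_size = 4*temperature - 2.
Substituting into the tensile equation gives tensile = 16*temperature - 43.
Solve 16*temperature - 43 = -155: temperature = (-155 + 43) / 16 = -7.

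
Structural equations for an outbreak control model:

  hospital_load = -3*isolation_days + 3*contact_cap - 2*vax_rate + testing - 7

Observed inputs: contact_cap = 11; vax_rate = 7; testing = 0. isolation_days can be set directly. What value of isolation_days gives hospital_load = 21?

isolation_days = -3

Substituting into the hospital_load equation gives hospital_load = -3*isolation_days + 12.
Solve -3*isolation_days + 12 = 21: isolation_days = (21 - 12) / -3 = -3.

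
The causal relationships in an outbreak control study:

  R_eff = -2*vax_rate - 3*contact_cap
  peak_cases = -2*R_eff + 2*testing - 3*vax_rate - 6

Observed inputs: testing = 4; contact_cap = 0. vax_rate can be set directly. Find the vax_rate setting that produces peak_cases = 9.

vax_rate = 7

Substituting into the R_eff equation gives R_eff = -2*vax_rate.
peak_cases becomes vax_rate + 2.
Solve vax_rate + 2 = 9: vax_rate = (9 - 2) / 1 = 7.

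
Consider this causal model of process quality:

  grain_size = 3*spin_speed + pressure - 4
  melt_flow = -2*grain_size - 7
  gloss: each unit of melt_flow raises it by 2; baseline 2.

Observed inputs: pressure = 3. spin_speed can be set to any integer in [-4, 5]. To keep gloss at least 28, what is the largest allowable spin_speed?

spin_speed = -3

Substituting into the grain_size equation gives grain_size = 3*spin_speed - 1.
melt_flow becomes -6*spin_speed - 5.
So gloss = -12*spin_speed - 8.
Require -12*spin_speed - 8 ≥ 28, so spin_speed ≤ -3.
The largest integer in [-4, 5] satisfying this is -3.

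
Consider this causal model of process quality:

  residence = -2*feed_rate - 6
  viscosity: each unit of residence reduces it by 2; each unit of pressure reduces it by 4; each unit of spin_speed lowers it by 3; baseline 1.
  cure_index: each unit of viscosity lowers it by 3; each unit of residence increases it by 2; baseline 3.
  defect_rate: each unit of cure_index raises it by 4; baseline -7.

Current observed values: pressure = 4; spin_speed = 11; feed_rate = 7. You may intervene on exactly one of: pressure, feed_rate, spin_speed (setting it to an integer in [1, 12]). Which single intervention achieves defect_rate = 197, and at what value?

set feed_rate = 3

Intervening on pressure: defect_rate = 48*pressure - 251. Reaching 197 requires pressure = 28/3, not an integer.
Intervening on feed_rate: with other inputs at their observed values, defect_rate = -64*feed_rate + 389. Solving for 197 gives feed_rate = 3, within [1, 12].
Intervening on spin_speed: defect_rate = 36*spin_speed - 455. Reaching 197 requires spin_speed = 163/9, not an integer.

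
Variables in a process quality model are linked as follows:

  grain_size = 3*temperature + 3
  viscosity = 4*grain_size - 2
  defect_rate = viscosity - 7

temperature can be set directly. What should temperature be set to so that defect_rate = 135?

temperature = 11

Substituting into the viscosity equation gives viscosity = 12*temperature + 10.
Substituting into the defect_rate equation gives defect_rate = 12*temperature + 3.
Solve 12*temperature + 3 = 135: temperature = (135 - 3) / 12 = 11.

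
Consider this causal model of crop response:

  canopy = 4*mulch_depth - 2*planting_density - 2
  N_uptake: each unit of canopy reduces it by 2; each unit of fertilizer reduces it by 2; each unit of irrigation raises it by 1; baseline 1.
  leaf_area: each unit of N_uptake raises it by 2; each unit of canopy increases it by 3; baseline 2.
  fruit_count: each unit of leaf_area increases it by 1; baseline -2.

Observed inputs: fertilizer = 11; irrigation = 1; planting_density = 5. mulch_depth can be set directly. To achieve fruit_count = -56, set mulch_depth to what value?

mulch_depth = 7

Substituting into the canopy equation gives canopy = 4*mulch_depth - 12.
So N_uptake = -8*mulch_depth + 4.
leaf_area becomes -4*mulch_depth - 26.
fruit_count becomes -4*mulch_depth - 28.
Solve -4*mulch_depth - 28 = -56: mulch_depth = (-56 + 28) / -4 = 7.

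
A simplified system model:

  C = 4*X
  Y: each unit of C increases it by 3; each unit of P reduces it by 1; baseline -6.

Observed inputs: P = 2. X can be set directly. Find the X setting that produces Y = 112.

X = 10

Substituting into the Y equation gives Y = 12*X - 8.
Solve 12*X - 8 = 112: X = (112 + 8) / 12 = 10.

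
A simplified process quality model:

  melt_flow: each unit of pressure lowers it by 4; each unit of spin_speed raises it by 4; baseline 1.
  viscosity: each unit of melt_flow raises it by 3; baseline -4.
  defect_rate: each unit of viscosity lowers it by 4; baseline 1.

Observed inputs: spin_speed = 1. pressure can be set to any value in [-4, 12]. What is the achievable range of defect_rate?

-235 to 533

Substituting into the melt_flow equation gives melt_flow = -4*pressure + 5.
Substituting into the viscosity equation gives viscosity = -12*pressure + 11.
So defect_rate = 48*pressure - 43.
Linear in pressure, so extremes are at the endpoints: pressure = -4 gives defect_rate = -235; pressure = 12 gives defect_rate = 533.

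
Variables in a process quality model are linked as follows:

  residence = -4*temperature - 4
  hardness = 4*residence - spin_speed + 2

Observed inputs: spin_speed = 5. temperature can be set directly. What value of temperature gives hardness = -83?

temperature = 4

Substituting into the hardness equation gives hardness = -16*temperature - 19.
Solve -16*temperature - 19 = -83: temperature = (-83 + 19) / -16 = 4.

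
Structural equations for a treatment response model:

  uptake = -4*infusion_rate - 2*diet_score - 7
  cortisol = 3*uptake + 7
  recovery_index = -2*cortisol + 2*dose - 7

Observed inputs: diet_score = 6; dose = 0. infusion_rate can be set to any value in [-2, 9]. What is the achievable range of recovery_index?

45 to 309

Substituting into the uptake equation gives uptake = -4*infusion_rate - 19.
Substituting into the cortisol equation gives cortisol = -12*infusion_rate - 50.
recovery_index becomes 24*infusion_rate + 93.
Linear in infusion_rate, so extremes are at the endpoints: infusion_rate = -2 gives recovery_index = 45; infusion_rate = 9 gives recovery_index = 309.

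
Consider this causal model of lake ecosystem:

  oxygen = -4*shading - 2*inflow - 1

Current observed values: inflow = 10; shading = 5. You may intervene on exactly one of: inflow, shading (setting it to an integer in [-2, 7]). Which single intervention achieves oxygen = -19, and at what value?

set inflow = -1

Intervening on inflow: with other inputs at their observed values, oxygen = -2*inflow - 21. Solving for -19 gives inflow = -1, within [-2, 7].
Intervening on shading: oxygen = -4*shading - 21. Reaching -19 requires shading = -1/2, not an integer.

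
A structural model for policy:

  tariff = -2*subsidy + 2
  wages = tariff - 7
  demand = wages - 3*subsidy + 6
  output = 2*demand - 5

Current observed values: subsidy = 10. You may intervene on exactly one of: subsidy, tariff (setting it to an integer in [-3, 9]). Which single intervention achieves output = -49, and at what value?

set tariff = 9

Intervening on subsidy: output = -10*subsidy - 3. Reaching -49 requires subsidy = 23/5, not an integer.
Intervening on tariff: with other inputs at their observed values, output = 2*tariff - 67. Solving for -49 gives tariff = 9, within [-3, 9].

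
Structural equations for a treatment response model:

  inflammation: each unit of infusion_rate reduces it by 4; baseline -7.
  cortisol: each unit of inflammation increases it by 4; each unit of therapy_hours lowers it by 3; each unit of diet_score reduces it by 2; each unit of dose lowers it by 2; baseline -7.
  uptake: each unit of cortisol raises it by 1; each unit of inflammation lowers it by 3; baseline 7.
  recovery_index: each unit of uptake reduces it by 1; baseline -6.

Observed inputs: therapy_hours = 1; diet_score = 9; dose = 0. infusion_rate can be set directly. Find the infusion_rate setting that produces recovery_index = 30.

Substituting into the cortisol equation gives cortisol = -16*infusion_rate - 56.
Substituting into the uptake equation gives uptake = -4*infusion_rate - 28.
Substituting into the recovery_index equation gives recovery_index = 4*infusion_rate + 22.
Solve 4*infusion_rate + 22 = 30: infusion_rate = (30 - 22) / 4 = 2.

infusion_rate = 2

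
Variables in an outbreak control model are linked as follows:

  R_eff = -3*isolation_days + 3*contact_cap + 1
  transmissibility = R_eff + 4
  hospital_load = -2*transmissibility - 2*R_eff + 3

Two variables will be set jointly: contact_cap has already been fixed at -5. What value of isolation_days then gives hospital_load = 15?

With contact_cap held at -5:
Substituting into the R_eff equation gives R_eff = -3*isolation_days - 14.
Substituting into the transmissibility equation gives transmissibility = -3*isolation_days - 10.
hospital_load becomes 12*isolation_days + 51.
Solve 12*isolation_days + 51 = 15: isolation_days = (15 - 51) / 12 = -3.

isolation_days = -3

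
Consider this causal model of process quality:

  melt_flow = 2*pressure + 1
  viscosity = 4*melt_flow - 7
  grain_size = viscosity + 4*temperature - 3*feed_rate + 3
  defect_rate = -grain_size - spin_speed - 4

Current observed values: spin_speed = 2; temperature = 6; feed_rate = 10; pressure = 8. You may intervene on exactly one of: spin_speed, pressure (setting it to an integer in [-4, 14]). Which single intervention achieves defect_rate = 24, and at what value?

set pressure = -3

Intervening on spin_speed: defect_rate = -spin_speed - 62. Reaching 24 requires spin_speed = -86, outside [-4, 14].
Intervening on pressure: with other inputs at their observed values, defect_rate = -8*pressure. Solving for 24 gives pressure = -3, within [-4, 14].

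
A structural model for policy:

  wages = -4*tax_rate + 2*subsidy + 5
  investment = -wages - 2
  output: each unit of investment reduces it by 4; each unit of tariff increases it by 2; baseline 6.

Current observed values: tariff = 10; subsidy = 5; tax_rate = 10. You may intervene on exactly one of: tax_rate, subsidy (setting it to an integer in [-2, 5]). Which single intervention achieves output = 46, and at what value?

set tax_rate = 3

Intervening on tax_rate: with other inputs at their observed values, output = -16*tax_rate + 94. Solving for 46 gives tax_rate = 3, within [-2, 5].
Intervening on subsidy: output = 8*subsidy - 106. Reaching 46 requires subsidy = 19, outside [-2, 5].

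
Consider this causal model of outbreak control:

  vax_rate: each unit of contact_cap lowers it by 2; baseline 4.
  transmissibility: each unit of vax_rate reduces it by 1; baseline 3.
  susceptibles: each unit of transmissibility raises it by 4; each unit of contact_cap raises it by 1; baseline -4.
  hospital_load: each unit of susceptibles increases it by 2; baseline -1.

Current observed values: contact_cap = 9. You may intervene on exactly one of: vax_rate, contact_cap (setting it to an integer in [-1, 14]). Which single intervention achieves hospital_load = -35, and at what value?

Intervening on vax_rate: hospital_load = -8*vax_rate + 33. Reaching -35 requires vax_rate = 17/2, not an integer.
Intervening on contact_cap: with other inputs at their observed values, hospital_load = 18*contact_cap - 17. Solving for -35 gives contact_cap = -1, within [-1, 14].

set contact_cap = -1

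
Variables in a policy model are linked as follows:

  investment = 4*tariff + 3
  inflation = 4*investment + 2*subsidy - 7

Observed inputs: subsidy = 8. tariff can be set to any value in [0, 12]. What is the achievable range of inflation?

21 to 213

Substituting into the inflation equation gives inflation = 16*tariff + 21.
Linear in tariff, so extremes are at the endpoints: tariff = 0 gives inflation = 21; tariff = 12 gives inflation = 213.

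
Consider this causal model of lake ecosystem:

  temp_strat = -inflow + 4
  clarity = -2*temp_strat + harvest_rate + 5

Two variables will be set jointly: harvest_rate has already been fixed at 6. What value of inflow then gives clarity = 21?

inflow = 9

With harvest_rate held at 6:
Substituting into the clarity equation gives clarity = 2*inflow + 3.
Solve 2*inflow + 3 = 21: inflow = (21 - 3) / 2 = 9.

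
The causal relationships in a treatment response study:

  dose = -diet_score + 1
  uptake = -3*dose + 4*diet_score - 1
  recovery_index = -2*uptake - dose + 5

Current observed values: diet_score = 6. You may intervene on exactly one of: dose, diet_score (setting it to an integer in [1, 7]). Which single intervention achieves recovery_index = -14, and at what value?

set diet_score = 2

Intervening on dose: recovery_index = 5*dose - 41. Reaching -14 requires dose = 27/5, not an integer.
Intervening on diet_score: with other inputs at their observed values, recovery_index = -13*diet_score + 12. Solving for -14 gives diet_score = 2, within [1, 7].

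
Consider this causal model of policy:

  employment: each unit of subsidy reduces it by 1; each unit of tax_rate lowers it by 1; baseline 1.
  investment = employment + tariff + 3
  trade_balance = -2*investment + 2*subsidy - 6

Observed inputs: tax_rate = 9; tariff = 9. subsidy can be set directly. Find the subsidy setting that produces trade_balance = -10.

Substituting into the employment equation gives employment = -subsidy - 8.
Substituting into the investment equation gives investment = -subsidy + 4.
So trade_balance = 4*subsidy - 14.
Solve 4*subsidy - 14 = -10: subsidy = (-10 + 14) / 4 = 1.

subsidy = 1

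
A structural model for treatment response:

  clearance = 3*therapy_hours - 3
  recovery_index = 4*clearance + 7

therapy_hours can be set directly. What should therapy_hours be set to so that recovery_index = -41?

Substituting into the recovery_index equation gives recovery_index = 12*therapy_hours - 5.
Solve 12*therapy_hours - 5 = -41: therapy_hours = (-41 + 5) / 12 = -3.

therapy_hours = -3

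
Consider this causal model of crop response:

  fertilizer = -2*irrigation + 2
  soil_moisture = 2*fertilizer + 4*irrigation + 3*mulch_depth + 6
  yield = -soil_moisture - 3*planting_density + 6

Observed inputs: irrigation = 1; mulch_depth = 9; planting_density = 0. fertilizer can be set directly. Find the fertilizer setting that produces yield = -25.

fertilizer = -3

Intervening on fertilizer fixes its value directly, overriding its dependence on irrigation.
Substituting into the soil_moisture equation gives soil_moisture = 2*fertilizer + 37.
This gives yield = -2*fertilizer - 31.
Solve -2*fertilizer - 31 = -25: fertilizer = (-25 + 31) / -2 = -3.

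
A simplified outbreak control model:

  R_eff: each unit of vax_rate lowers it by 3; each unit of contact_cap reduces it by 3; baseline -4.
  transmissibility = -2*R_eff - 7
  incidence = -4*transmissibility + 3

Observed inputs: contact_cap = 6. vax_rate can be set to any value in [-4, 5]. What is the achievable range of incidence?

Substituting into the R_eff equation gives R_eff = -3*vax_rate - 22.
Substituting into the transmissibility equation gives transmissibility = 6*vax_rate + 37.
Substituting into the incidence equation gives incidence = -24*vax_rate - 145.
Linear in vax_rate, so extremes are at the endpoints: vax_rate = -4 gives incidence = -49; vax_rate = 5 gives incidence = -265.

-265 to -49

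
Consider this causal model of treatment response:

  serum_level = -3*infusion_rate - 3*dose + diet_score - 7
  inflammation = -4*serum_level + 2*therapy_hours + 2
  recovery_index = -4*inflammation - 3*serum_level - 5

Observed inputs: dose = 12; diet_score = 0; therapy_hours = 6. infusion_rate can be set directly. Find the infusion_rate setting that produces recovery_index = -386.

Substituting into the serum_level equation gives serum_level = -3*infusion_rate - 43.
Substituting into the inflammation equation gives inflammation = 12*infusion_rate + 186.
Substituting into the recovery_index equation gives recovery_index = -39*infusion_rate - 620.
Solve -39*infusion_rate - 620 = -386: infusion_rate = (-386 + 620) / -39 = -6.

infusion_rate = -6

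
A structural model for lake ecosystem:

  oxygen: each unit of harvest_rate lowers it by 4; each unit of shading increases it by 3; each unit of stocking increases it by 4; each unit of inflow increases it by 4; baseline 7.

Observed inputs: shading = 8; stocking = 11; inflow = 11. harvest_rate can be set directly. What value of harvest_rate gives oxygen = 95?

Substituting into the oxygen equation gives oxygen = -4*harvest_rate + 119.
Solve -4*harvest_rate + 119 = 95: harvest_rate = (95 - 119) / -4 = 6.

harvest_rate = 6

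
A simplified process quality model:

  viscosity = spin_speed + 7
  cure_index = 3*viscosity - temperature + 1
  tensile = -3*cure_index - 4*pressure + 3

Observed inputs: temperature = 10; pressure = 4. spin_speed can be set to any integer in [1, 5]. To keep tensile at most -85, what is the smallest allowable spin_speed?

Substituting into the cure_index equation gives cure_index = 3*spin_speed + 12.
So tensile = -9*spin_speed - 49.
Require -9*spin_speed - 49 ≤ -85, so spin_speed ≥ 4.
The smallest integer in [1, 5] satisfying this is 4.

spin_speed = 4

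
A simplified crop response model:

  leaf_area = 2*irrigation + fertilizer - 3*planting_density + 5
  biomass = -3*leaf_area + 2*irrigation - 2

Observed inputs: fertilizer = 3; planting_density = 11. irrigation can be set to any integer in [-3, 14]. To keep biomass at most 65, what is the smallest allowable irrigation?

Substituting into the leaf_area equation gives leaf_area = 2*irrigation - 25.
Substituting into the biomass equation gives biomass = -4*irrigation + 73.
Require -4*irrigation + 73 ≤ 65, so irrigation ≥ 2.
The smallest integer in [-3, 14] satisfying this is 2.

irrigation = 2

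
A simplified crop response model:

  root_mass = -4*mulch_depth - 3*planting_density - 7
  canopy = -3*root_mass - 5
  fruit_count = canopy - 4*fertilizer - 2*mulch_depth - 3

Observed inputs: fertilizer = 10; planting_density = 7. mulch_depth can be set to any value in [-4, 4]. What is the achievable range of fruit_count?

-4 to 76

Substituting into the root_mass equation gives root_mass = -4*mulch_depth - 28.
Substituting into the canopy equation gives canopy = 12*mulch_depth + 79.
This gives fruit_count = 10*mulch_depth + 36.
Linear in mulch_depth, so extremes are at the endpoints: mulch_depth = -4 gives fruit_count = -4; mulch_depth = 4 gives fruit_count = 76.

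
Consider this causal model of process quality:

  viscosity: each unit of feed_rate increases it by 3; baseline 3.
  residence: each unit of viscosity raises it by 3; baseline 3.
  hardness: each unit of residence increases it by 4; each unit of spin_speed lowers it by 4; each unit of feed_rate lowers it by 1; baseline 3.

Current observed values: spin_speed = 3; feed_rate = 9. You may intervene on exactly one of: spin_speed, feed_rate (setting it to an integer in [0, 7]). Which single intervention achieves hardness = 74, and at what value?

set feed_rate = 1

Intervening on spin_speed: hardness = -4*spin_speed + 366. Reaching 74 requires spin_speed = 73, outside [0, 7].
Intervening on feed_rate: with other inputs at their observed values, hardness = 35*feed_rate + 39. Solving for 74 gives feed_rate = 1, within [0, 7].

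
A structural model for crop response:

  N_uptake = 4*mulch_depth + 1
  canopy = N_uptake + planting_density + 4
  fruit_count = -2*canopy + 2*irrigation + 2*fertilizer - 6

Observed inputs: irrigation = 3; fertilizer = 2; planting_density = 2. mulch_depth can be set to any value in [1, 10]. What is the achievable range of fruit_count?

Substituting into the canopy equation gives canopy = 4*mulch_depth + 7.
Substituting into the fruit_count equation gives fruit_count = -8*mulch_depth - 10.
Linear in mulch_depth, so extremes are at the endpoints: mulch_depth = 1 gives fruit_count = -18; mulch_depth = 10 gives fruit_count = -90.

-90 to -18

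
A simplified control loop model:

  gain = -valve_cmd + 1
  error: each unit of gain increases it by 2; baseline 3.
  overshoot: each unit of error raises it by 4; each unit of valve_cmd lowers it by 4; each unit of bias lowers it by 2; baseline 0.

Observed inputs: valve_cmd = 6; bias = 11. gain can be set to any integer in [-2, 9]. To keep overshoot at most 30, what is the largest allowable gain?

gain = 8

Intervening on gain fixes its value directly, overriding its dependence on valve_cmd.
Substituting into the overshoot equation gives overshoot = 8*gain - 34.
Require 8*gain - 34 ≤ 30, so gain ≤ 8.
The largest integer in [-2, 9] satisfying this is 8.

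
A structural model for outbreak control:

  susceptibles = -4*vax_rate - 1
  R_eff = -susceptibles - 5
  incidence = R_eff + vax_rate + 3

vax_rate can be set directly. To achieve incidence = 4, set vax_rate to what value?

vax_rate = 1

Substituting into the R_eff equation gives R_eff = 4*vax_rate - 4.
So incidence = 5*vax_rate - 1.
Solve 5*vax_rate - 1 = 4: vax_rate = (4 + 1) / 5 = 1.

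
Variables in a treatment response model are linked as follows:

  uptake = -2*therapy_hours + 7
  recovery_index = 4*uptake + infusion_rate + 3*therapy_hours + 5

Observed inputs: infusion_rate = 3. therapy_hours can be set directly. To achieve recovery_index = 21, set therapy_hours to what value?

therapy_hours = 3

Substituting into the recovery_index equation gives recovery_index = -5*therapy_hours + 36.
Solve -5*therapy_hours + 36 = 21: therapy_hours = (21 - 36) / -5 = 3.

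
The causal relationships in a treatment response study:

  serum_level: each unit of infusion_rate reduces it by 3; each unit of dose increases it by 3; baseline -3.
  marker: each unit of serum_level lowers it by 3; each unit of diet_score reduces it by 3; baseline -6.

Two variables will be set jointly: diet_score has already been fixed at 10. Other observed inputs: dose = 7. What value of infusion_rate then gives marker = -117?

infusion_rate = -3

With diet_score held at 10:
Substituting into the serum_level equation gives serum_level = -3*infusion_rate + 18.
Substituting into the marker equation gives marker = 9*infusion_rate - 90.
Solve 9*infusion_rate - 90 = -117: infusion_rate = (-117 + 90) / 9 = -3.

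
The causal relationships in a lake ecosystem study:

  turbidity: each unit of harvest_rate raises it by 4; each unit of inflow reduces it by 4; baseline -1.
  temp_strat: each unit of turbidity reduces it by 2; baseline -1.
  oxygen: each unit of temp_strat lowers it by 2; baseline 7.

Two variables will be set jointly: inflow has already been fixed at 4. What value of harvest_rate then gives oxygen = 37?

harvest_rate = 6

With inflow held at 4:
Substituting into the turbidity equation gives turbidity = 4*harvest_rate - 17.
So temp_strat = -8*harvest_rate + 33.
Substituting into the oxygen equation gives oxygen = 16*harvest_rate - 59.
Solve 16*harvest_rate - 59 = 37: harvest_rate = (37 + 59) / 16 = 6.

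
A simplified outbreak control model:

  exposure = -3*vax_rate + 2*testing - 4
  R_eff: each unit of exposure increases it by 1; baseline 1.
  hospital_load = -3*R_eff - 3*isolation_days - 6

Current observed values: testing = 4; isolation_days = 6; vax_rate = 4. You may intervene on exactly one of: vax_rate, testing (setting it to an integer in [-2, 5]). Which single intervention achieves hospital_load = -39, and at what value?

set vax_rate = 0

Intervening on vax_rate: with other inputs at their observed values, hospital_load = 9*vax_rate - 39. Solving for -39 gives vax_rate = 0, within [-2, 5].
Intervening on testing: hospital_load = -6*testing + 21. Reaching -39 requires testing = 10, outside [-2, 5].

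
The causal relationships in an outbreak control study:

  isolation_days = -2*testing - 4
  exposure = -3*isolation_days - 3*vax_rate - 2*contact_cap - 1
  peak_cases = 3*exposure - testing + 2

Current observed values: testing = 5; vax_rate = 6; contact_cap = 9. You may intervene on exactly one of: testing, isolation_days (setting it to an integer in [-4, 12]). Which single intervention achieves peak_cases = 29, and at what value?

Intervening on testing: with other inputs at their observed values, peak_cases = 17*testing - 73. Solving for 29 gives testing = 6, within [-4, 12].
Intervening on isolation_days: peak_cases = -9*isolation_days - 114. Reaching 29 requires isolation_days = -143/9, not an integer.

set testing = 6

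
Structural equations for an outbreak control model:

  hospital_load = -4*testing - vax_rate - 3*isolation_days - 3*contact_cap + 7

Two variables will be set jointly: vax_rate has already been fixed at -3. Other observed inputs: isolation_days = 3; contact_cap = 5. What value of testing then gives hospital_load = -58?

testing = 11

With vax_rate held at -3:
Substituting into the hospital_load equation gives hospital_load = -4*testing - 14.
Solve -4*testing - 14 = -58: testing = (-58 + 14) / -4 = 11.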